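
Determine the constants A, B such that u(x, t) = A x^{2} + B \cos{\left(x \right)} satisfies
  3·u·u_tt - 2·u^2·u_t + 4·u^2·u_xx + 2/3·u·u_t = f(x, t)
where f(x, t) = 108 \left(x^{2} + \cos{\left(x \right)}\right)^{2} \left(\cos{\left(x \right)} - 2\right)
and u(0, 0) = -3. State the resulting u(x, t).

Answer: u(x, t) = - 3 x^{2} - 3 \cos{\left(x \right)}

Derivation:
Substitute the ansatz u = A x^{2} + B \cos{\left(x \right)} into the left-hand side.
Derivatives of the ansatz:
  u_tt = 0
  u_t = 0
  u_xx = 2 A - B \cos{\left(x \right)}
Term by term:
  3·u·u_tt = 0
  -2·u^2·u_t = 0
  4·u^2·u_xx = 8 A^{3} x^{4} - 4 A^{2} B x^{4} \cos{\left(x \right)} + 16 A^{2} B x^{2} \cos{\left(x \right)} - 8 A B^{2} x^{2} \cos^{2}{\left(x \right)} + 8 A B^{2} \cos^{2}{\left(x \right)} - 4 B^{3} \cos^{3}{\left(x \right)}
  2/3·u·u_t = 0
So the left-hand side equals
  8 A^{3} x^{4} - 4 A^{2} B x^{4} \cos{\left(x \right)} + 16 A^{2} B x^{2} \cos{\left(x \right)} - 8 A B^{2} x^{2} \cos^{2}{\left(x \right)} + 8 A B^{2} \cos^{2}{\left(x \right)} - 4 B^{3} \cos^{3}{\left(x \right)}
This must equal f(x, t) identically; expanded, f = 108 x^{4} \cos{\left(x \right)} - 216 x^{4} + 216 x^{2} \cos^{2}{\left(x \right)} - 432 x^{2} \cos{\left(x \right)} + 108 \cos^{3}{\left(x \right)} - 216 \cos^{2}{\left(x \right)}.
Matching coefficients of the independent functions:
  [x^{4}]:  8 A^{3} = -216
  [x^{2} \cos{\left(x \right)}]:  16 A^{2} B = -432
  [x^{2} \cos^{2}{\left(x \right)}]:  - 8 A B^{2} = 216
  [x^{4} \cos{\left(x \right)}]:  - 4 A^{2} B = 108
  [\cos^{2}{\left(x \right)}]:  8 A B^{2} = -216
  [\cos^{3}{\left(x \right)}]:  - 4 B^{3} = 108
Solving: A = -3, B = -3.
Check against the point condition:
  u(0, 0) = -3  ⟹  B = -3  ✓
Hence u(x, t) = - 3 x^{2} - 3 \cos{\left(x \right)}.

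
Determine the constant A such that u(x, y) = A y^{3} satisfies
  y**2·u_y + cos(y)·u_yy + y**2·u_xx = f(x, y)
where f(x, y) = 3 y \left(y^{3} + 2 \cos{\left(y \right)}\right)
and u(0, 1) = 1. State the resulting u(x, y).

Substitute the ansatz u = A y^{3} into the left-hand side.
Derivatives of the ansatz:
  u_y = 3 A y^{2}
  u_yy = 6 A y
  u_xx = 0
Term by term:
  y**2·u_y = 3 A y^{4}
  cos(y)·u_yy = 6 A y \cos{\left(y \right)}
  y**2·u_xx = 0
So the left-hand side equals
  3 A y^{4} + 6 A y \cos{\left(y \right)}
This must equal f(x, y) identically; expanded, f = 3 y^{4} + 6 y \cos{\left(y \right)}.
Matching coefficients of the independent functions:
  [y^{4}]:  3 A = 3
  [y \cos{\left(y \right)}]:  6 A = 6
Solving: A = 1.
Check against the point condition:
  u(0, 1) = 1  ⟹  A = 1  ✓
Hence u(x, y) = y^{3}.

Answer: u(x, y) = y^{3}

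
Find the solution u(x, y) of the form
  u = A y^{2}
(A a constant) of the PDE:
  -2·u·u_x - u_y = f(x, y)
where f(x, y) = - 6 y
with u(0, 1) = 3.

Substitute the ansatz u = A y^{2} into the left-hand side.
Derivatives of the ansatz:
  u_x = 0
  u_y = 2 A y
Term by term:
  -2·u·u_x = 0
  -u_y = - 2 A y
So the left-hand side equals
  - 2 A y
This must equal f(x, y) = - 6 y identically.
Matching coefficients of the independent functions:
  [y]:  - 2 A = -6
Solving: A = 3.
Check against the point condition:
  u(0, 1) = 3  ⟹  A = 3  ✓
Hence u(x, y) = 3 y^{2}.

Answer: u(x, y) = 3 y^{2}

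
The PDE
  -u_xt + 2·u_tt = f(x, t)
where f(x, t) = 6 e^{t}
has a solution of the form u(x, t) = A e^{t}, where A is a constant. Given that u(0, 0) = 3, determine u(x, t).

Answer: u(x, t) = 3 e^{t}

Derivation:
Substitute the ansatz u = A e^{t} into the left-hand side.
Derivatives of the ansatz:
  u_xt = 0
  u_tt = A e^{t}
Term by term:
  -u_xt = 0
  2·u_tt = 2 A e^{t}
So the left-hand side equals
  2 A e^{t}
This must equal f(x, t) = 6 e^{t} identically.
Matching coefficients of the independent functions:
  [e^{t}]:  2 A = 6
Solving: A = 3.
Check against the point condition:
  u(0, 0) = 3  ⟹  A = 3  ✓
Hence u(x, t) = 3 e^{t}.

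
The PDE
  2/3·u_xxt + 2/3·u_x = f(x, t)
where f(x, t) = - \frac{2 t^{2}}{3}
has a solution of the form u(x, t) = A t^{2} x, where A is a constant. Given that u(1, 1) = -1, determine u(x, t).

Answer: u(x, t) = - t^{2} x

Derivation:
Substitute the ansatz u = A t^{2} x into the left-hand side.
Derivatives of the ansatz:
  u_xxt = 0
  u_x = A t^{2}
Term by term:
  2/3·u_xxt = 0
  2/3·u_x = \frac{2 A t^{2}}{3}
So the left-hand side equals
  \frac{2 A t^{2}}{3}
This must equal f(x, t) = - \frac{2 t^{2}}{3} identically.
Matching coefficients of the independent functions:
  [t^{2}]:  \frac{2 A}{3} = - \frac{2}{3}
Solving: A = -1.
Check against the point condition:
  u(1, 1) = -1  ⟹  A = -1  ✓
Hence u(x, t) = - t^{2} x.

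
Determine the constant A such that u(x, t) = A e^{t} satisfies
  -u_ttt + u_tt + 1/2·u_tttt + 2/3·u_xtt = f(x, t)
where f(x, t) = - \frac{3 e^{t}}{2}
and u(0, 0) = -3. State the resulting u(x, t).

Substitute the ansatz u = A e^{t} into the left-hand side.
Derivatives of the ansatz:
  u_ttt = A e^{t}
  u_tt = A e^{t}
  u_tttt = A e^{t}
  u_xtt = 0
Term by term:
  -u_ttt = - A e^{t}
  u_tt = A e^{t}
  1/2·u_tttt = \frac{A e^{t}}{2}
  2/3·u_xtt = 0
So the left-hand side equals
  \frac{A e^{t}}{2}
This must equal f(x, t) = - \frac{3 e^{t}}{2} identically.
Matching coefficients of the independent functions:
  [e^{t}]:  \frac{A}{2} = - \frac{3}{2}
Solving: A = -3.
Check against the point condition:
  u(0, 0) = -3  ⟹  A = -3  ✓
Hence u(x, t) = - 3 e^{t}.

Answer: u(x, t) = - 3 e^{t}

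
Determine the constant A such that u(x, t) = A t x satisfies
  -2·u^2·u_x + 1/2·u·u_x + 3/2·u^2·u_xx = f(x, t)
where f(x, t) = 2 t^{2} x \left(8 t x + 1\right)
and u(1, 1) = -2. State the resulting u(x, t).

Substitute the ansatz u = A t x into the left-hand side.
Derivatives of the ansatz:
  u_x = A t
  u_xx = 0
Term by term:
  -2·u^2·u_x = - 2 A^{3} t^{3} x^{2}
  1/2·u·u_x = \frac{A^{2} t^{2} x}{2}
  3/2·u^2·u_xx = 0
So the left-hand side equals
  - 2 A^{3} t^{3} x^{2} + \frac{A^{2} t^{2} x}{2}
This must equal f(x, t) identically; expanded, f = 16 t^{3} x^{2} + 2 t^{2} x.
Matching coefficients of the independent functions:
  [t^{2} x]:  \frac{A^{2}}{2} = 2
  [t^{3} x^{2}]:  - 2 A^{3} = 16
Solving: A = -2.
Check against the point condition:
  u(1, 1) = -2  ⟹  A = -2  ✓
Hence u(x, t) = - 2 t x.

Answer: u(x, t) = - 2 t x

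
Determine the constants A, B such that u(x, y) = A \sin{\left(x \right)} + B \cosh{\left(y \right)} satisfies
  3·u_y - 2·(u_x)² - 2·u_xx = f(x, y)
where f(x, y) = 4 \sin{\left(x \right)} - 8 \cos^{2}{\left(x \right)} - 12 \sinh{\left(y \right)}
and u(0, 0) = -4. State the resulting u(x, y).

Substitute the ansatz u = A \sin{\left(x \right)} + B \cosh{\left(y \right)} into the left-hand side.
Derivatives of the ansatz:
  u_y = B \sinh{\left(y \right)}
  u_x = A \cos{\left(x \right)}
  u_xx = - A \sin{\left(x \right)}
Term by term:
  3·u_y = 3 B \sinh{\left(y \right)}
  -2·(u_x)² = - 2 A^{2} \cos^{2}{\left(x \right)}
  -2·u_xx = 2 A \sin{\left(x \right)}
So the left-hand side equals
  - 2 A^{2} \cos^{2}{\left(x \right)} + 2 A \sin{\left(x \right)} + 3 B \sinh{\left(y \right)}
This must equal f(x, y) = 4 \sin{\left(x \right)} - 8 \cos^{2}{\left(x \right)} - 12 \sinh{\left(y \right)} identically.
Matching coefficients of the independent functions:
  [\sin{\left(x \right)}]:  2 A = 4
  [\cos^{2}{\left(x \right)}]:  - 2 A^{2} = -8
  [\sinh{\left(y \right)}]:  3 B = -12
Solving: A = 2, B = -4.
Check against the point condition:
  u(0, 0) = -4  ⟹  B = -4  ✓
Hence u(x, y) = 2 \sin{\left(x \right)} - 4 \cosh{\left(y \right)}.

Answer: u(x, y) = 2 \sin{\left(x \right)} - 4 \cosh{\left(y \right)}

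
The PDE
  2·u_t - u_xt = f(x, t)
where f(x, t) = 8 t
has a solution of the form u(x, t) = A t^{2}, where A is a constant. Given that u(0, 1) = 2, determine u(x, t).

Substitute the ansatz u = A t^{2} into the left-hand side.
Derivatives of the ansatz:
  u_t = 2 A t
  u_xt = 0
Term by term:
  2·u_t = 4 A t
  -u_xt = 0
So the left-hand side equals
  4 A t
This must equal f(x, t) = 8 t identically.
Matching coefficients of the independent functions:
  [t]:  4 A = 8
Solving: A = 2.
Check against the point condition:
  u(0, 1) = 2  ⟹  A = 2  ✓
Hence u(x, t) = 2 t^{2}.

Answer: u(x, t) = 2 t^{2}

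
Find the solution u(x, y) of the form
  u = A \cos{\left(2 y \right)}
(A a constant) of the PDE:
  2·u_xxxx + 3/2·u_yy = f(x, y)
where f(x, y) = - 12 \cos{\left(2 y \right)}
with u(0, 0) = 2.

Substitute the ansatz u = A \cos{\left(2 y \right)} into the left-hand side.
Derivatives of the ansatz:
  u_xxxx = 0
  u_yy = - 4 A \cos{\left(2 y \right)}
Term by term:
  2·u_xxxx = 0
  3/2·u_yy = - 6 A \cos{\left(2 y \right)}
So the left-hand side equals
  - 6 A \cos{\left(2 y \right)}
This must equal f(x, y) = - 12 \cos{\left(2 y \right)} identically.
Matching coefficients of the independent functions:
  [\cos{\left(2 y \right)}]:  - 6 A = -12
Solving: A = 2.
Check against the point condition:
  u(0, 0) = 2  ⟹  A = 2  ✓
Hence u(x, y) = 2 \cos{\left(2 y \right)}.

Answer: u(x, y) = 2 \cos{\left(2 y \right)}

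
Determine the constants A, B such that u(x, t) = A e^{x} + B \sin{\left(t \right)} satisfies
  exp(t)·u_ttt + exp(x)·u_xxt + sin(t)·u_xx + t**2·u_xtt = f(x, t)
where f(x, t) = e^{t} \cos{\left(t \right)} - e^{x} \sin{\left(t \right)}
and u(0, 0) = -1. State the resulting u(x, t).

Substitute the ansatz u = A e^{x} + B \sin{\left(t \right)} into the left-hand side.
Derivatives of the ansatz:
  u_ttt = - B \cos{\left(t \right)}
  u_xxt = 0
  u_xx = A e^{x}
  u_xtt = 0
Term by term:
  exp(t)·u_ttt = - B e^{t} \cos{\left(t \right)}
  exp(x)·u_xxt = 0
  sin(t)·u_xx = A e^{x} \sin{\left(t \right)}
  t**2·u_xtt = 0
So the left-hand side equals
  A e^{x} \sin{\left(t \right)} - B e^{t} \cos{\left(t \right)}
This must equal f(x, t) = e^{t} \cos{\left(t \right)} - e^{x} \sin{\left(t \right)} identically.
Matching coefficients of the independent functions:
  [e^{t} \cos{\left(t \right)}]:  - B = 1
  [e^{x} \sin{\left(t \right)}]:  A = -1
Solving: A = -1, B = -1.
Check against the point condition:
  u(0, 0) = -1  ⟹  A = -1  ✓
Hence u(x, t) = - e^{x} - \sin{\left(t \right)}.

Answer: u(x, t) = - e^{x} - \sin{\left(t \right)}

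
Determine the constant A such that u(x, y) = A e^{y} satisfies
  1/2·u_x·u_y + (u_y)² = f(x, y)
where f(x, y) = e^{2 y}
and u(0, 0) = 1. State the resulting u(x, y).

Substitute the ansatz u = A e^{y} into the left-hand side.
Derivatives of the ansatz:
  u_x = 0
  u_y = A e^{y}
Term by term:
  1/2·u_x·u_y = 0
  (u_y)² = A^{2} e^{2 y}
So the left-hand side equals
  A^{2} e^{2 y}
This must equal f(x, y) = e^{2 y} identically.
Matching coefficients of the independent functions:
  [e^{2 y}]:  A^{2} = 1
These equations allow (A) = (-1) or (1).
Impose the point condition(s):
  u(0, 0) = 1  ⟹  A = 1
Only A = 1 satisfies everything.
Hence u(x, y) = e^{y}.

Answer: u(x, y) = e^{y}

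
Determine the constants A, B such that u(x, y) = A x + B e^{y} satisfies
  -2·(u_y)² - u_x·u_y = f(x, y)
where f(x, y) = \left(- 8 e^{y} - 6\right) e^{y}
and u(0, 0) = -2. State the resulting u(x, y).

Answer: u(x, y) = - 3 x - 2 e^{y}

Derivation:
Substitute the ansatz u = A x + B e^{y} into the left-hand side.
Derivatives of the ansatz:
  u_y = B e^{y}
  u_x = A
Term by term:
  -2·(u_y)² = - 2 B^{2} e^{2 y}
  -u_x·u_y = - A B e^{y}
So the left-hand side equals
  - A B e^{y} - 2 B^{2} e^{2 y}
This must equal f(x, y) = \left(- 8 e^{y} - 6\right) e^{y} identically.
Matching coefficients of the independent functions:
  [e^{y}]:  - A B = -6
  [e^{2 y}]:  - 2 B^{2} = -8
These equations allow (A, B) = (-3, -2) or (3, 2).
Impose the point condition(s):
  u(0, 0) = -2  ⟹  B = -2
Only A = -3, B = -2 satisfies everything.
Hence u(x, y) = - 3 x - 2 e^{y}.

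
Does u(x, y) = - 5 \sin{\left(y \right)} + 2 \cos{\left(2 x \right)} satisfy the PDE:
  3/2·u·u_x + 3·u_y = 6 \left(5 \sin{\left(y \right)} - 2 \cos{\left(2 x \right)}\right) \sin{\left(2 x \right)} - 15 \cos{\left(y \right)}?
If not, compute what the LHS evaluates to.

Evaluate each term of the left-hand side for u = - 5 \sin{\left(y \right)} + 2 \cos{\left(2 x \right)}.
Derivatives:
  u_x = - 4 \sin{\left(2 x \right)}
  u_y = - 5 \cos{\left(y \right)}
Terms:
  3/2·u·u_x = 6 \left(5 \sin{\left(y \right)} - 2 \cos{\left(2 x \right)}\right) \sin{\left(2 x \right)}
  3·u_y = - 15 \cos{\left(y \right)}
Sum: LHS = 6 \left(5 \sin{\left(y \right)} - 2 \cos{\left(2 x \right)}\right) \sin{\left(2 x \right)} - 15 \cos{\left(y \right)}
This is exactly the given right-hand side, so u is a solution.

Answer: Yes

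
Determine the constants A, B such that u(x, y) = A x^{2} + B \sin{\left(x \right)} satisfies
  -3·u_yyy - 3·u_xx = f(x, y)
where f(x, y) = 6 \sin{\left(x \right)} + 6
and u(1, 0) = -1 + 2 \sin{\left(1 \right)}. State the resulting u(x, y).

Answer: u(x, y) = - x^{2} + 2 \sin{\left(x \right)}

Derivation:
Substitute the ansatz u = A x^{2} + B \sin{\left(x \right)} into the left-hand side.
Derivatives of the ansatz:
  u_yyy = 0
  u_xx = 2 A - B \sin{\left(x \right)}
Term by term:
  -3·u_yyy = 0
  -3·u_xx = - 6 A + 3 B \sin{\left(x \right)}
So the left-hand side equals
  - 6 A + 3 B \sin{\left(x \right)}
This must equal f(x, y) = 6 \sin{\left(x \right)} + 6 identically.
Matching coefficients of the independent functions:
  [constant term]:  - 6 A = 6
  [\sin{\left(x \right)}]:  3 B = 6
Solving: A = -1, B = 2.
Check against the point condition:
  u(1, 0) = -1 + 2 \sin{\left(1 \right)}  ⟹  A + B \sin{\left(1 \right)} = -1 + 2 \sin{\left(1 \right)}  ✓
Hence u(x, y) = - x^{2} + 2 \sin{\left(x \right)}.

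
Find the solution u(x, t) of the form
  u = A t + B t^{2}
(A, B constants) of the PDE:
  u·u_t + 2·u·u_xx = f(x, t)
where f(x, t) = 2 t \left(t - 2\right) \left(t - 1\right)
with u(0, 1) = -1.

Substitute the ansatz u = A t + B t^{2} into the left-hand side.
Derivatives of the ansatz:
  u_t = A + 2 B t
  u_xx = 0
Term by term:
  u·u_t = A^{2} t + 3 A B t^{2} + 2 B^{2} t^{3}
  2·u·u_xx = 0
So the left-hand side equals
  A^{2} t + 3 A B t^{2} + 2 B^{2} t^{3}
This must equal f(x, t) identically; expanded, f = 2 t^{3} - 6 t^{2} + 4 t.
Matching coefficients of the independent functions:
  [t]:  A^{2} = 4
  [t^{2}]:  3 A B = -6
  [t^{3}]:  2 B^{2} = 2
These equations allow (A, B) = (-2, 1) or (2, -1).
Impose the point condition(s):
  u(0, 1) = -1  ⟹  A + B = -1
Only A = -2, B = 1 satisfies everything.
Hence u(x, t) = t^{2} - 2 t.

Answer: u(x, t) = t^{2} - 2 t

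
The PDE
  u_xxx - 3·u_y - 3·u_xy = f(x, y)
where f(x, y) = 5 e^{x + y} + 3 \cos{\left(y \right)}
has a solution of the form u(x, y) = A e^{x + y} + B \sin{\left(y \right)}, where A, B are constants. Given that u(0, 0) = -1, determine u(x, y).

Substitute the ansatz u = A e^{x + y} + B \sin{\left(y \right)} into the left-hand side.
Derivatives of the ansatz:
  u_xxx = A e^{x} e^{y}
  u_y = A e^{x} e^{y} + B \cos{\left(y \right)}
  u_xy = A e^{x} e^{y}
Term by term:
  u_xxx = A e^{x} e^{y}
  -3·u_y = - 3 A e^{x} e^{y} - 3 B \cos{\left(y \right)}
  -3·u_xy = - 3 A e^{x} e^{y}
So the left-hand side equals
  - 5 A e^{x} e^{y} - 3 B \cos{\left(y \right)}
This must equal f(x, y) identically; expanded, f = 5 e^{x} e^{y} + 3 \cos{\left(y \right)}.
Matching coefficients of the independent functions:
  [e^{x} e^{y}]:  - 5 A = 5
  [\cos{\left(y \right)}]:  - 3 B = 3
Solving: A = -1, B = -1.
Check against the point condition:
  u(0, 0) = -1  ⟹  A = -1  ✓
Hence u(x, y) = - e^{x + y} - \sin{\left(y \right)}.

Answer: u(x, y) = - e^{x + y} - \sin{\left(y \right)}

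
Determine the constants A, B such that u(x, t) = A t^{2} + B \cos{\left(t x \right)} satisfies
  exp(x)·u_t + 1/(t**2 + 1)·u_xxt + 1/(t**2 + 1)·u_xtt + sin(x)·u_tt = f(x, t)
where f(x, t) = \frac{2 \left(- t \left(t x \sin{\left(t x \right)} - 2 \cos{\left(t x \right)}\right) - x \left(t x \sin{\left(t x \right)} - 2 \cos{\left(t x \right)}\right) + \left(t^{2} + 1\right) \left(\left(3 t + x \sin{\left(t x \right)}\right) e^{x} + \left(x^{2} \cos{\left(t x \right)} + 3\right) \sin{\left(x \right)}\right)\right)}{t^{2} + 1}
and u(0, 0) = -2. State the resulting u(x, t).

Substitute the ansatz u = A t^{2} + B \cos{\left(t x \right)} into the left-hand side.
Derivatives of the ansatz:
  u_t = 2 A t - B x \sin{\left(t x \right)}
  u_xxt = B t^{2} x \sin{\left(t x \right)} - 2 B t \cos{\left(t x \right)}
  u_xtt = B t x^{2} \sin{\left(t x \right)} - 2 B x \cos{\left(t x \right)}
  u_tt = 2 A - B x^{2} \cos{\left(t x \right)}
Term by term:
  exp(x)·u_t = 2 A t e^{x} - B x e^{x} \sin{\left(t x \right)}
  1/(t**2 + 1)·u_xxt = \frac{B t^{2} x \sin{\left(t x \right)}}{t^{2} + 1} - \frac{2 B t \cos{\left(t x \right)}}{t^{2} + 1}
  1/(t**2 + 1)·u_xtt = \frac{B t x^{2} \sin{\left(t x \right)}}{t^{2} + 1} - \frac{2 B x \cos{\left(t x \right)}}{t^{2} + 1}
  sin(x)·u_tt = 2 A \sin{\left(x \right)} - B x^{2} \sin{\left(x \right)} \cos{\left(t x \right)}
So the left-hand side equals
  2 A t e^{x} + 2 A \sin{\left(x \right)} + \frac{B t^{2} x \sin{\left(t x \right)}}{t^{2} + 1} + \frac{B t x^{2} \sin{\left(t x \right)}}{t^{2} + 1} - \frac{2 B t \cos{\left(t x \right)}}{t^{2} + 1} - B x^{2} \sin{\left(x \right)} \cos{\left(t x \right)} - B x e^{x} \sin{\left(t x \right)} - \frac{2 B x \cos{\left(t x \right)}}{t^{2} + 1}
This must equal f(x, t) identically; expanded, f = - \frac{2 t^{2} x \sin{\left(t x \right)}}{t^{2} + 1} - \frac{2 t x^{2} \sin{\left(t x \right)}}{t^{2} + 1} + 6 t e^{x} + \frac{4 t \cos{\left(t x \right)}}{t^{2} + 1} + 2 x^{2} \sin{\left(x \right)} \cos{\left(t x \right)} + 2 x e^{x} \sin{\left(t x \right)} + \frac{4 x \cos{\left(t x \right)}}{t^{2} + 1} + 6 \sin{\left(x \right)}.
Matching coefficients of the independent functions:
  [t e^{x}, \sin{\left(x \right)}]:  2 A = 6
  [\frac{t \cos{\left(t x \right)}}{t^{2} + 1}, \frac{x \cos{\left(t x \right)}}{t^{2} + 1}]:  - 2 B = 4
  [x e^{x} \sin{\left(t x \right)}, x^{2} \sin{\left(x \right)} \cos{\left(t x \right)}]:  - B = 2
  [\frac{t x^{2} \sin{\left(t x \right)}}{t^{2} + 1}, \frac{t^{2} x \sin{\left(t x \right)}}{t^{2} + 1}]:  B = -2
Solving: A = 3, B = -2.
Check against the point condition:
  u(0, 0) = -2  ⟹  B = -2  ✓
Hence u(x, t) = 3 t^{2} - 2 \cos{\left(t x \right)}.

Answer: u(x, t) = 3 t^{2} - 2 \cos{\left(t x \right)}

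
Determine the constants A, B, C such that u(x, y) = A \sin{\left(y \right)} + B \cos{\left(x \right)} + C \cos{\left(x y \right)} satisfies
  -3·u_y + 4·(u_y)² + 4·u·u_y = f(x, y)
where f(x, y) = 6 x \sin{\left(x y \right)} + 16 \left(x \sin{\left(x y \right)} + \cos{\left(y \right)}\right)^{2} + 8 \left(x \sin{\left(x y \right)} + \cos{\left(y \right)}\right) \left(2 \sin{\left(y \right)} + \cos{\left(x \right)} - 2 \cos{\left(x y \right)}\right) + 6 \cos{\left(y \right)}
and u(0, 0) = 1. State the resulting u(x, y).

Answer: u(x, y) = - 2 \sin{\left(y \right)} - \cos{\left(x \right)} + 2 \cos{\left(x y \right)}

Derivation:
Substitute the ansatz u = A \sin{\left(y \right)} + B \cos{\left(x \right)} + C \cos{\left(x y \right)} into the left-hand side.
Derivatives of the ansatz:
  u_y = A \cos{\left(y \right)} - C x \sin{\left(x y \right)}
Term by term:
  -3·u_y = - 3 A \cos{\left(y \right)} + 3 C x \sin{\left(x y \right)}
  4·(u_y)² = 4 A^{2} \cos^{2}{\left(y \right)} - 8 A C x \sin{\left(x y \right)} \cos{\left(y \right)} + 4 C^{2} x^{2} \sin^{2}{\left(x y \right)}
  4·u·u_y = 4 A^{2} \sin{\left(y \right)} \cos{\left(y \right)} + 4 A B \cos{\left(x \right)} \cos{\left(y \right)} - 4 A C x \sin{\left(y \right)} \sin{\left(x y \right)} + 4 A C \cos{\left(y \right)} \cos{\left(x y \right)} - 4 B C x \sin{\left(x y \right)} \cos{\left(x \right)} - 4 C^{2} x \sin{\left(x y \right)} \cos{\left(x y \right)}
So the left-hand side equals
  4 A^{2} \sin{\left(y \right)} \cos{\left(y \right)} + 4 A^{2} \cos^{2}{\left(y \right)} + 4 A B \cos{\left(x \right)} \cos{\left(y \right)} - 4 A C x \sin{\left(y \right)} \sin{\left(x y \right)} - 8 A C x \sin{\left(x y \right)} \cos{\left(y \right)} + 4 A C \cos{\left(y \right)} \cos{\left(x y \right)} - 3 A \cos{\left(y \right)} - 4 B C x \sin{\left(x y \right)} \cos{\left(x \right)} + 4 C^{2} x^{2} \sin^{2}{\left(x y \right)} - 4 C^{2} x \sin{\left(x y \right)} \cos{\left(x y \right)} + 3 C x \sin{\left(x y \right)}
This must equal f(x, y) identically; expanded, f = 16 x^{2} \sin^{2}{\left(x y \right)} + 16 x \sin{\left(y \right)} \sin{\left(x y \right)} + 8 x \sin{\left(x y \right)} \cos{\left(x \right)} + 32 x \sin{\left(x y \right)} \cos{\left(y \right)} - 16 x \sin{\left(x y \right)} \cos{\left(x y \right)} + 6 x \sin{\left(x y \right)} + 16 \sin{\left(y \right)} \cos{\left(y \right)} + 8 \cos{\left(x \right)} \cos{\left(y \right)} + 16 \cos^{2}{\left(y \right)} - 16 \cos{\left(y \right)} \cos{\left(x y \right)} + 6 \cos{\left(y \right)}.
Matching coefficients of the independent functions:
  [x \sin{\left(x y \right)}]:  3 C = 6
  [x^{2} \sin^{2}{\left(x y \right)}]:  4 C^{2} = 16
  [\sin{\left(y \right)} \cos{\left(y \right)}, \cos^{2}{\left(y \right)}]:  4 A^{2} = 16
  [\cos{\left(x \right)} \cos{\left(y \right)}]:  4 A B = 8
  [\cos{\left(y \right)} \cos{\left(x y \right)}]:  4 A C = -16
  [x \sin{\left(y \right)} \sin{\left(x y \right)}]:  - 4 A C = 16
  [x \sin{\left(x y \right)} \cos{\left(x \right)}]:  - 4 B C = 8
  [x \sin{\left(x y \right)} \cos{\left(y \right)}]:  - 8 A C = 32
  [x \sin{\left(x y \right)} \cos{\left(x y \right)}]:  - 4 C^{2} = -16
  [\cos{\left(y \right)}]:  - 3 A = 6
Solving: A = -2, B = -1, C = 2.
Check against the point condition:
  u(0, 0) = 1  ⟹  B + C = 1  ✓
Hence u(x, y) = - 2 \sin{\left(y \right)} - \cos{\left(x \right)} + 2 \cos{\left(x y \right)}.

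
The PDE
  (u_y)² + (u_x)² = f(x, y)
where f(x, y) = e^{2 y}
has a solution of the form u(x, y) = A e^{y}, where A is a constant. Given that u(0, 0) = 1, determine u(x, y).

Substitute the ansatz u = A e^{y} into the left-hand side.
Derivatives of the ansatz:
  u_y = A e^{y}
  u_x = 0
Term by term:
  (u_y)² = A^{2} e^{2 y}
  (u_x)² = 0
So the left-hand side equals
  A^{2} e^{2 y}
This must equal f(x, y) = e^{2 y} identically.
Matching coefficients of the independent functions:
  [e^{2 y}]:  A^{2} = 1
These equations allow (A) = (-1) or (1).
Impose the point condition(s):
  u(0, 0) = 1  ⟹  A = 1
Only A = 1 satisfies everything.
Hence u(x, y) = e^{y}.

Answer: u(x, y) = e^{y}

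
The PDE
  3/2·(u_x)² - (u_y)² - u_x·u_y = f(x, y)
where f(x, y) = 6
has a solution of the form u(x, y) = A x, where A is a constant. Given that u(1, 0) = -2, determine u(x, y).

Answer: u(x, y) = - 2 x

Derivation:
Substitute the ansatz u = A x into the left-hand side.
Derivatives of the ansatz:
  u_x = A
  u_y = 0
Term by term:
  3/2·(u_x)² = \frac{3 A^{2}}{2}
  -(u_y)² = 0
  -u_x·u_y = 0
So the left-hand side equals
  \frac{3 A^{2}}{2}
This must equal f(x, y) = 6 identically.
Matching coefficients of the independent functions:
  [constant term]:  \frac{3 A^{2}}{2} = 6
These equations allow (A) = (-2) or (2).
Impose the point condition(s):
  u(1, 0) = -2  ⟹  A = -2
Only A = -2 satisfies everything.
Hence u(x, y) = - 2 x.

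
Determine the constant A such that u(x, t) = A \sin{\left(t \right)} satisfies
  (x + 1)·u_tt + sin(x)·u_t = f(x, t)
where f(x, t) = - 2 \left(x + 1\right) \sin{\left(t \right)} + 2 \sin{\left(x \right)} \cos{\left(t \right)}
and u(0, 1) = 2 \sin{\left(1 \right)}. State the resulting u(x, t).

Substitute the ansatz u = A \sin{\left(t \right)} into the left-hand side.
Derivatives of the ansatz:
  u_tt = - A \sin{\left(t \right)}
  u_t = A \cos{\left(t \right)}
Term by term:
  (x + 1)·u_tt = - A x \sin{\left(t \right)} - A \sin{\left(t \right)}
  sin(x)·u_t = A \sin{\left(x \right)} \cos{\left(t \right)}
So the left-hand side equals
  - A x \sin{\left(t \right)} - A \sin{\left(t \right)} + A \sin{\left(x \right)} \cos{\left(t \right)}
This must equal f(x, t) identically; expanded, f = - 2 x \sin{\left(t \right)} - 2 \sin{\left(t \right)} + 2 \sin{\left(x \right)} \cos{\left(t \right)}.
Matching coefficients of the independent functions:
  [x \sin{\left(t \right)}, \sin{\left(t \right)}]:  - A = -2
  [\sin{\left(x \right)} \cos{\left(t \right)}]:  A = 2
Solving: A = 2.
Check against the point condition:
  u(0, 1) = 2 \sin{\left(1 \right)}  ⟹  A \sin{\left(1 \right)} = 2 \sin{\left(1 \right)}  ✓
Hence u(x, t) = 2 \sin{\left(t \right)}.

Answer: u(x, t) = 2 \sin{\left(t \right)}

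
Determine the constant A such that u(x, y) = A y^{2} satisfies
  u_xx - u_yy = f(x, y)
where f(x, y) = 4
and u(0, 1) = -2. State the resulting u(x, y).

Substitute the ansatz u = A y^{2} into the left-hand side.
Derivatives of the ansatz:
  u_xx = 0
  u_yy = 2 A
Term by term:
  u_xx = 0
  -u_yy = - 2 A
So the left-hand side equals
  - 2 A
This must equal f(x, y) = 4 identically.
Matching coefficients of the independent functions:
  [constant term]:  - 2 A = 4
Solving: A = -2.
Check against the point condition:
  u(0, 1) = -2  ⟹  A = -2  ✓
Hence u(x, y) = - 2 y^{2}.

Answer: u(x, y) = - 2 y^{2}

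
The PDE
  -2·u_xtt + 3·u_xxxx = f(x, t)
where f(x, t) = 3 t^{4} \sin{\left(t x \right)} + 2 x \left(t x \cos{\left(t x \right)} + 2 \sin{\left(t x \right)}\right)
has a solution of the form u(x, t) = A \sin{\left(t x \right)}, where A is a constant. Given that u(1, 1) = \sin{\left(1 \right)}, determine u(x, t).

Substitute the ansatz u = A \sin{\left(t x \right)} into the left-hand side.
Derivatives of the ansatz:
  u_xtt = - A t x^{2} \cos{\left(t x \right)} - 2 A x \sin{\left(t x \right)}
  u_xxxx = A t^{4} \sin{\left(t x \right)}
Term by term:
  -2·u_xtt = 2 A t x^{2} \cos{\left(t x \right)} + 4 A x \sin{\left(t x \right)}
  3·u_xxxx = 3 A t^{4} \sin{\left(t x \right)}
So the left-hand side equals
  3 A t^{4} \sin{\left(t x \right)} + 2 A t x^{2} \cos{\left(t x \right)} + 4 A x \sin{\left(t x \right)}
This must equal f(x, t) identically; expanded, f = 3 t^{4} \sin{\left(t x \right)} + 2 t x^{2} \cos{\left(t x \right)} + 4 x \sin{\left(t x \right)}.
Matching coefficients of the independent functions:
  [t^{4} \sin{\left(t x \right)}]:  3 A = 3
  [x \sin{\left(t x \right)}]:  4 A = 4
  [t x^{2} \cos{\left(t x \right)}]:  2 A = 2
Solving: A = 1.
Check against the point condition:
  u(1, 1) = \sin{\left(1 \right)}  ⟹  A \sin{\left(1 \right)} = \sin{\left(1 \right)}  ✓
Hence u(x, t) = \sin{\left(t x \right)}.

Answer: u(x, t) = \sin{\left(t x \right)}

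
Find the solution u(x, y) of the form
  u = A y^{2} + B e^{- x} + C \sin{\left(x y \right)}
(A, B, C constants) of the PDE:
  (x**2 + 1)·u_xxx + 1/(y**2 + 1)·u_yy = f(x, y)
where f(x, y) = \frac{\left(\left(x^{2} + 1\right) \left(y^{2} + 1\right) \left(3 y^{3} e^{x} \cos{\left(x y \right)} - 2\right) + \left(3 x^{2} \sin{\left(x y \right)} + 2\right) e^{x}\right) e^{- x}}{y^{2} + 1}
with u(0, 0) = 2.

Substitute the ansatz u = A y^{2} + B e^{- x} + C \sin{\left(x y \right)} into the left-hand side.
Derivatives of the ansatz:
  u_xxx = - B e^{- x} - C y^{3} \cos{\left(x y \right)}
  u_yy = 2 A - C x^{2} \sin{\left(x y \right)}
Term by term:
  (x**2 + 1)·u_xxx = - B x^{2} e^{- x} - B e^{- x} - C x^{2} y^{3} \cos{\left(x y \right)} - C y^{3} \cos{\left(x y \right)}
  1/(y**2 + 1)·u_yy = \frac{2 A}{y^{2} + 1} - \frac{C x^{2} \sin{\left(x y \right)}}{y^{2} + 1}
So the left-hand side equals
  \frac{2 A}{y^{2} + 1} - B x^{2} e^{- x} - B e^{- x} - C x^{2} y^{3} \cos{\left(x y \right)} - \frac{C x^{2} \sin{\left(x y \right)}}{y^{2} + 1} - C y^{3} \cos{\left(x y \right)}
This must equal f(x, y) identically; expanded, f = 3 x^{2} y^{3} \cos{\left(x y \right)} - 2 x^{2} e^{- x} + \frac{3 x^{2} \sin{\left(x y \right)}}{y^{2} + 1} + 3 y^{3} \cos{\left(x y \right)} - 2 e^{- x} + \frac{2}{y^{2} + 1}.
Matching coefficients of the independent functions:
  [x^{2} e^{- x}, e^{- x}]:  - B = -2
  [y^{3} \cos{\left(x y \right)}, x^{2} y^{3} \cos{\left(x y \right)}, \frac{x^{2} \sin{\left(x y \right)}}{y^{2} + 1}]:  - C = 3
  [\frac{1}{y^{2} + 1}]:  2 A = 2
Solving: A = 1, B = 2, C = -3.
Check against the point condition:
  u(0, 0) = 2  ⟹  B = 2  ✓
Hence u(x, y) = y^{2} - 3 \sin{\left(x y \right)} + 2 e^{- x}.

Answer: u(x, y) = y^{2} - 3 \sin{\left(x y \right)} + 2 e^{- x}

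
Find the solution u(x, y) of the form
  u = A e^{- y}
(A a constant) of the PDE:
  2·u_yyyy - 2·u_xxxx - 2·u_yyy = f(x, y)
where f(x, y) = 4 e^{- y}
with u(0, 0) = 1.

Substitute the ansatz u = A e^{- y} into the left-hand side.
Derivatives of the ansatz:
  u_yyyy = A e^{- y}
  u_xxxx = 0
  u_yyy = - A e^{- y}
Term by term:
  2·u_yyyy = 2 A e^{- y}
  -2·u_xxxx = 0
  -2·u_yyy = 2 A e^{- y}
So the left-hand side equals
  4 A e^{- y}
This must equal f(x, y) = 4 e^{- y} identically.
Matching coefficients of the independent functions:
  [e^{- y}]:  4 A = 4
Solving: A = 1.
Check against the point condition:
  u(0, 0) = 1  ⟹  A = 1  ✓
Hence u(x, y) = e^{- y}.

Answer: u(x, y) = e^{- y}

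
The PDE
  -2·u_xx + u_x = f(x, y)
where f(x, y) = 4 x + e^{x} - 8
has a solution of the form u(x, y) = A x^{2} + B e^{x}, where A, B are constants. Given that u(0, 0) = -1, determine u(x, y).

Answer: u(x, y) = 2 x^{2} - e^{x}

Derivation:
Substitute the ansatz u = A x^{2} + B e^{x} into the left-hand side.
Derivatives of the ansatz:
  u_xx = 2 A + B e^{x}
  u_x = 2 A x + B e^{x}
Term by term:
  -2·u_xx = - 4 A - 2 B e^{x}
  u_x = 2 A x + B e^{x}
So the left-hand side equals
  2 A x - 4 A - B e^{x}
This must equal f(x, y) = 4 x + e^{x} - 8 identically.
Matching coefficients of the independent functions:
  [constant term]:  - 4 A = -8
  [x]:  2 A = 4
  [e^{x}]:  - B = 1
Solving: A = 2, B = -1.
Check against the point condition:
  u(0, 0) = -1  ⟹  B = -1  ✓
Hence u(x, y) = 2 x^{2} - e^{x}.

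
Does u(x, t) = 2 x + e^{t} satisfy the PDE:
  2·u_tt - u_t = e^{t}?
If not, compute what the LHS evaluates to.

Evaluate each term of the left-hand side for u = 2 x + e^{t}.
Derivatives:
  u_tt = e^{t}
  u_t = e^{t}
Terms:
  2·u_tt = 2 e^{t}
  -u_t = - e^{t}
Sum: LHS = e^{t}
This is exactly the given right-hand side, so u is a solution.

Answer: Yes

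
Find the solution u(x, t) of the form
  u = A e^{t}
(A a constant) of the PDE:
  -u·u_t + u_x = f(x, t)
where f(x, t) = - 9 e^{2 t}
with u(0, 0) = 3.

Substitute the ansatz u = A e^{t} into the left-hand side.
Derivatives of the ansatz:
  u_t = A e^{t}
  u_x = 0
Term by term:
  -u·u_t = - A^{2} e^{2 t}
  u_x = 0
So the left-hand side equals
  - A^{2} e^{2 t}
This must equal f(x, t) = - 9 e^{2 t} identically.
Matching coefficients of the independent functions:
  [e^{2 t}]:  - A^{2} = -9
These equations allow (A) = (-3) or (3).
Impose the point condition(s):
  u(0, 0) = 3  ⟹  A = 3
Only A = 3 satisfies everything.
Hence u(x, t) = 3 e^{t}.

Answer: u(x, t) = 3 e^{t}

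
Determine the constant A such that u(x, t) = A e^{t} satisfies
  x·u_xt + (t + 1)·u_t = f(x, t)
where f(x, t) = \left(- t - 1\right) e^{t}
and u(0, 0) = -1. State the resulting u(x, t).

Substitute the ansatz u = A e^{t} into the left-hand side.
Derivatives of the ansatz:
  u_xt = 0
  u_t = A e^{t}
Term by term:
  x·u_xt = 0
  (t + 1)·u_t = A t e^{t} + A e^{t}
So the left-hand side equals
  A t e^{t} + A e^{t}
This must equal f(x, t) identically; expanded, f = - t e^{t} - e^{t}.
Matching coefficients of the independent functions:
  [t e^{t}, e^{t}]:  A = -1
Solving: A = -1.
Check against the point condition:
  u(0, 0) = -1  ⟹  A = -1  ✓
Hence u(x, t) = - e^{t}.

Answer: u(x, t) = - e^{t}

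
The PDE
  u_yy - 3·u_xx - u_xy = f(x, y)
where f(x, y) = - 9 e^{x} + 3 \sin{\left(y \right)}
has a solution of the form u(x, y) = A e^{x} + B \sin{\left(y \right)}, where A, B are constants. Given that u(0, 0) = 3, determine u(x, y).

Substitute the ansatz u = A e^{x} + B \sin{\left(y \right)} into the left-hand side.
Derivatives of the ansatz:
  u_yy = - B \sin{\left(y \right)}
  u_xx = A e^{x}
  u_xy = 0
Term by term:
  u_yy = - B \sin{\left(y \right)}
  -3·u_xx = - 3 A e^{x}
  -u_xy = 0
So the left-hand side equals
  - 3 A e^{x} - B \sin{\left(y \right)}
This must equal f(x, y) = - 9 e^{x} + 3 \sin{\left(y \right)} identically.
Matching coefficients of the independent functions:
  [e^{x}]:  - 3 A = -9
  [\sin{\left(y \right)}]:  - B = 3
Solving: A = 3, B = -3.
Check against the point condition:
  u(0, 0) = 3  ⟹  A = 3  ✓
Hence u(x, y) = 3 e^{x} - 3 \sin{\left(y \right)}.

Answer: u(x, y) = 3 e^{x} - 3 \sin{\left(y \right)}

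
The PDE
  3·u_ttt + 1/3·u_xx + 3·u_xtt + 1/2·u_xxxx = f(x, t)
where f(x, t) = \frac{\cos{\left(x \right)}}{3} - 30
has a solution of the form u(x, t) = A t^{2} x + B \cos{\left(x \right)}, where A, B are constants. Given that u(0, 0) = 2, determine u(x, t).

Answer: u(x, t) = - 5 t^{2} x + 2 \cos{\left(x \right)}

Derivation:
Substitute the ansatz u = A t^{2} x + B \cos{\left(x \right)} into the left-hand side.
Derivatives of the ansatz:
  u_ttt = 0
  u_xx = - B \cos{\left(x \right)}
  u_xtt = 2 A
  u_xxxx = B \cos{\left(x \right)}
Term by term:
  3·u_ttt = 0
  1/3·u_xx = - \frac{B \cos{\left(x \right)}}{3}
  3·u_xtt = 6 A
  1/2·u_xxxx = \frac{B \cos{\left(x \right)}}{2}
So the left-hand side equals
  6 A + \frac{B \cos{\left(x \right)}}{6}
This must equal f(x, t) = \frac{\cos{\left(x \right)}}{3} - 30 identically.
Matching coefficients of the independent functions:
  [constant term]:  6 A = -30
  [\cos{\left(x \right)}]:  \frac{B}{6} = \frac{1}{3}
Solving: A = -5, B = 2.
Check against the point condition:
  u(0, 0) = 2  ⟹  B = 2  ✓
Hence u(x, t) = - 5 t^{2} x + 2 \cos{\left(x \right)}.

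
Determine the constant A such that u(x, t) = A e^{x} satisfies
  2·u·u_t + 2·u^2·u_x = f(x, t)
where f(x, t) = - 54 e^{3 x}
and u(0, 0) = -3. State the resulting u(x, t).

Substitute the ansatz u = A e^{x} into the left-hand side.
Derivatives of the ansatz:
  u_t = 0
  u_x = A e^{x}
Term by term:
  2·u·u_t = 0
  2·u^2·u_x = 2 A^{3} e^{3 x}
So the left-hand side equals
  2 A^{3} e^{3 x}
This must equal f(x, t) = - 54 e^{3 x} identically.
Matching coefficients of the independent functions:
  [e^{3 x}]:  2 A^{3} = -54
Solving: A = -3.
Check against the point condition:
  u(0, 0) = -3  ⟹  A = -3  ✓
Hence u(x, t) = - 3 e^{x}.

Answer: u(x, t) = - 3 e^{x}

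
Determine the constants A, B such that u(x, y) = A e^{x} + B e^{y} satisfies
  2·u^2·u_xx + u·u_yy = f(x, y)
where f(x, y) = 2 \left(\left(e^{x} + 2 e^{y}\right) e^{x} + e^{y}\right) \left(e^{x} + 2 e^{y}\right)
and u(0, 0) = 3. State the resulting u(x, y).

Answer: u(x, y) = e^{x} + 2 e^{y}

Derivation:
Substitute the ansatz u = A e^{x} + B e^{y} into the left-hand side.
Derivatives of the ansatz:
  u_xx = A e^{x}
  u_yy = B e^{y}
Term by term:
  2·u^2·u_xx = 2 A^{3} e^{3 x} + 4 A^{2} B e^{2 x} e^{y} + 2 A B^{2} e^{x} e^{2 y}
  u·u_yy = A B e^{x} e^{y} + B^{2} e^{2 y}
So the left-hand side equals
  2 A^{3} e^{3 x} + 4 A^{2} B e^{2 x} e^{y} + 2 A B^{2} e^{x} e^{2 y} + A B e^{x} e^{y} + B^{2} e^{2 y}
This must equal f(x, y) identically; expanded, f = 2 e^{3 x} + 8 e^{2 x} e^{y} + 8 e^{x} e^{2 y} + 2 e^{x} e^{y} + 4 e^{2 y}.
Matching coefficients of the independent functions:
  [e^{x} e^{y}]:  A B = 2
  [e^{x} e^{2 y}]:  2 A B^{2} = 8
  [e^{2 x} e^{y}]:  4 A^{2} B = 8
  [e^{3 x}]:  2 A^{3} = 2
  [e^{2 y}]:  B^{2} = 4
Solving: A = 1, B = 2.
Check against the point condition:
  u(0, 0) = 3  ⟹  A + B = 3  ✓
Hence u(x, y) = e^{x} + 2 e^{y}.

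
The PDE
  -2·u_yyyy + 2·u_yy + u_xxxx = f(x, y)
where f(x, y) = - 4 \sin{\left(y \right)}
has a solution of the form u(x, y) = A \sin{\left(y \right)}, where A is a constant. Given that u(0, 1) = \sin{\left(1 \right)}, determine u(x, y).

Substitute the ansatz u = A \sin{\left(y \right)} into the left-hand side.
Derivatives of the ansatz:
  u_yyyy = A \sin{\left(y \right)}
  u_yy = - A \sin{\left(y \right)}
  u_xxxx = 0
Term by term:
  -2·u_yyyy = - 2 A \sin{\left(y \right)}
  2·u_yy = - 2 A \sin{\left(y \right)}
  u_xxxx = 0
So the left-hand side equals
  - 4 A \sin{\left(y \right)}
This must equal f(x, y) = - 4 \sin{\left(y \right)} identically.
Matching coefficients of the independent functions:
  [\sin{\left(y \right)}]:  - 4 A = -4
Solving: A = 1.
Check against the point condition:
  u(0, 1) = \sin{\left(1 \right)}  ⟹  A \sin{\left(1 \right)} = \sin{\left(1 \right)}  ✓
Hence u(x, y) = \sin{\left(y \right)}.

Answer: u(x, y) = \sin{\left(y \right)}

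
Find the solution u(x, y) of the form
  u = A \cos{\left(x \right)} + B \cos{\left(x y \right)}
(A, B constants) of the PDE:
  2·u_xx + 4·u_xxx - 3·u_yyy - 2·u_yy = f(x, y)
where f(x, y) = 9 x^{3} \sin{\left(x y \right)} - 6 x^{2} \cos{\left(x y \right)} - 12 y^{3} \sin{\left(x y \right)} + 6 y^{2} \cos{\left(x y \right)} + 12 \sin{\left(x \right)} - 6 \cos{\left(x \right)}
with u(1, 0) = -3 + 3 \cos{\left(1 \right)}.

Substitute the ansatz u = A \cos{\left(x \right)} + B \cos{\left(x y \right)} into the left-hand side.
Derivatives of the ansatz:
  u_xx = - A \cos{\left(x \right)} - B y^{2} \cos{\left(x y \right)}
  u_xxx = A \sin{\left(x \right)} + B y^{3} \sin{\left(x y \right)}
  u_yyy = B x^{3} \sin{\left(x y \right)}
  u_yy = - B x^{2} \cos{\left(x y \right)}
Term by term:
  2·u_xx = - 2 A \cos{\left(x \right)} - 2 B y^{2} \cos{\left(x y \right)}
  4·u_xxx = 4 A \sin{\left(x \right)} + 4 B y^{3} \sin{\left(x y \right)}
  -3·u_yyy = - 3 B x^{3} \sin{\left(x y \right)}
  -2·u_yy = 2 B x^{2} \cos{\left(x y \right)}
So the left-hand side equals
  4 A \sin{\left(x \right)} - 2 A \cos{\left(x \right)} - 3 B x^{3} \sin{\left(x y \right)} + 2 B x^{2} \cos{\left(x y \right)} + 4 B y^{3} \sin{\left(x y \right)} - 2 B y^{2} \cos{\left(x y \right)}
This must equal f(x, y) = 9 x^{3} \sin{\left(x y \right)} - 6 x^{2} \cos{\left(x y \right)} - 12 y^{3} \sin{\left(x y \right)} + 6 y^{2} \cos{\left(x y \right)} + 12 \sin{\left(x \right)} - 6 \cos{\left(x \right)} identically.
Matching coefficients of the independent functions:
  [x^{2} \cos{\left(x y \right)}]:  2 B = -6
  [x^{3} \sin{\left(x y \right)}]:  - 3 B = 9
  [y^{2} \cos{\left(x y \right)}]:  - 2 B = 6
  [y^{3} \sin{\left(x y \right)}]:  4 B = -12
  [\sin{\left(x \right)}]:  4 A = 12
  [\cos{\left(x \right)}]:  - 2 A = -6
Solving: A = 3, B = -3.
Check against the point condition:
  u(1, 0) = -3 + 3 \cos{\left(1 \right)}  ⟹  A \cos{\left(1 \right)} + B = -3 + 3 \cos{\left(1 \right)}  ✓
Hence u(x, y) = 3 \cos{\left(x \right)} - 3 \cos{\left(x y \right)}.

Answer: u(x, y) = 3 \cos{\left(x \right)} - 3 \cos{\left(x y \right)}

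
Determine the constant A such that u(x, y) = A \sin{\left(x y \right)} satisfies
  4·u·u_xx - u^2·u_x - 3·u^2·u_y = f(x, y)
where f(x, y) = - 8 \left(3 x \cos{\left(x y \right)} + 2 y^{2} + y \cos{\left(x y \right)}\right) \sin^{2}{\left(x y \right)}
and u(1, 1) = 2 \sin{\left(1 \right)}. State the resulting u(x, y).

Substitute the ansatz u = A \sin{\left(x y \right)} into the left-hand side.
Derivatives of the ansatz:
  u_xx = - A y^{2} \sin{\left(x y \right)}
  u_x = A y \cos{\left(x y \right)}
  u_y = A x \cos{\left(x y \right)}
Term by term:
  4·u·u_xx = - 4 A^{2} y^{2} \sin^{2}{\left(x y \right)}
  -u^2·u_x = - A^{3} y \sin^{2}{\left(x y \right)} \cos{\left(x y \right)}
  -3·u^2·u_y = - 3 A^{3} x \sin^{2}{\left(x y \right)} \cos{\left(x y \right)}
So the left-hand side equals
  - 3 A^{3} x \sin^{2}{\left(x y \right)} \cos{\left(x y \right)} - A^{3} y \sin^{2}{\left(x y \right)} \cos{\left(x y \right)} - 4 A^{2} y^{2} \sin^{2}{\left(x y \right)}
This must equal f(x, y) identically; expanded, f = - 24 x \sin^{2}{\left(x y \right)} \cos{\left(x y \right)} - 16 y^{2} \sin^{2}{\left(x y \right)} - 8 y \sin^{2}{\left(x y \right)} \cos{\left(x y \right)}.
Matching coefficients of the independent functions:
  [y^{2} \sin^{2}{\left(x y \right)}]:  - 4 A^{2} = -16
  [x \sin^{2}{\left(x y \right)} \cos{\left(x y \right)}]:  - 3 A^{3} = -24
  [y \sin^{2}{\left(x y \right)} \cos{\left(x y \right)}]:  - A^{3} = -8
Solving: A = 2.
Check against the point condition:
  u(1, 1) = 2 \sin{\left(1 \right)}  ⟹  A \sin{\left(1 \right)} = 2 \sin{\left(1 \right)}  ✓
Hence u(x, y) = 2 \sin{\left(x y \right)}.

Answer: u(x, y) = 2 \sin{\left(x y \right)}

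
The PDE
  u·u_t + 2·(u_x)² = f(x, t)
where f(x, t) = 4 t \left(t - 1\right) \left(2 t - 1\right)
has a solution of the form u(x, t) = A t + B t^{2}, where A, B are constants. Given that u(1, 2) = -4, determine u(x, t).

Substitute the ansatz u = A t + B t^{2} into the left-hand side.
Derivatives of the ansatz:
  u_t = A + 2 B t
  u_x = 0
Term by term:
  u·u_t = A^{2} t + 3 A B t^{2} + 2 B^{2} t^{3}
  2·(u_x)² = 0
So the left-hand side equals
  A^{2} t + 3 A B t^{2} + 2 B^{2} t^{3}
This must equal f(x, t) identically; expanded, f = 8 t^{3} - 12 t^{2} + 4 t.
Matching coefficients of the independent functions:
  [t]:  A^{2} = 4
  [t^{2}]:  3 A B = -12
  [t^{3}]:  2 B^{2} = 8
These equations allow (A, B) = (-2, 2) or (2, -2).
Impose the point condition(s):
  u(1, 2) = -4  ⟹  2 A + 4 B = -4
Only A = 2, B = -2 satisfies everything.
Hence u(x, t) = - 2 t^{2} + 2 t.

Answer: u(x, t) = - 2 t^{2} + 2 t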